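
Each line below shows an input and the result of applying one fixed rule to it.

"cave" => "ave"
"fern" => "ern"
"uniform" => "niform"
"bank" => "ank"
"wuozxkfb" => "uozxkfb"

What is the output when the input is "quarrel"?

Rule — delete the first character.
Applying that to "quarrel" gives "uarrel".

uarrel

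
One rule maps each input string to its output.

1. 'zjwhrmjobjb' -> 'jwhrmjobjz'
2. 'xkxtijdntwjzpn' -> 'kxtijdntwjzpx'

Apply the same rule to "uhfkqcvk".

hfkqcvu

The rule is to delete the last character, then move the first character to the end.
On "uhfkqcvk": the first step gives "uhfkqcv", and the second then gives "hfkqcvu".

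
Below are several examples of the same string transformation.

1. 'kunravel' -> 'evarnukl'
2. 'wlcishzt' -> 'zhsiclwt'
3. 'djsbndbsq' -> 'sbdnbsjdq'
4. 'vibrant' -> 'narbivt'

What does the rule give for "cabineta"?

tenibaca

The transformation: move the last character to the front, then reverse the string.
Starting from "cabineta": after the first operation, "acabinet"; after the second, "tenibaca".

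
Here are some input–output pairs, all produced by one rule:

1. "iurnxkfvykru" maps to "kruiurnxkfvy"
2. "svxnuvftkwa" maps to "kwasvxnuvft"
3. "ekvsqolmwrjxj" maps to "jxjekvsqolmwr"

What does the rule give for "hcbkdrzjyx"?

jyxhcbkdrz

Each output is the input with this applied: move the last 3 characters to the front (rotate right by 3).
For "hcbkdrzjyx" the result is "jyxhcbkdrz".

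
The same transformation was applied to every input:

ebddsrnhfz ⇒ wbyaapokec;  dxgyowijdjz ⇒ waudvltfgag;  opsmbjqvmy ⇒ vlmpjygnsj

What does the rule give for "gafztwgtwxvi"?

fdxcwqtdqtus

In each case the input is transformed by: move the last character to the front, then shift every letter 3 places backward in the alphabet (wrapping around).
Working it through for "gafztwgtwxvi": intermediate "igafztwgtwxv", final "fdxcwqtdqtus".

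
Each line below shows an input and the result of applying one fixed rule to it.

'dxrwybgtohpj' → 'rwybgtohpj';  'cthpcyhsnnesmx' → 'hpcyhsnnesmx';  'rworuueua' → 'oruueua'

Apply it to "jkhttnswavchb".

httnswavchb

Rule — delete the first 2 characters.
So "jkhttnswavchb" becomes "httnswavchb".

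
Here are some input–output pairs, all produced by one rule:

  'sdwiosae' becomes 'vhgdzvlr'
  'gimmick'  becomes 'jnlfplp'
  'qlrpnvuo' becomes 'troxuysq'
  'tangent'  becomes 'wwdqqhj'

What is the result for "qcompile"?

thforlps

Rule — shift every letter 3 places forward in the alphabet (wrapping around), then take characters alternately from the front and the back (1st, last, 2nd, 2nd-last, ...).
On "qcompile": the first step gives "tfrpsloh", and the second then gives "thforlps".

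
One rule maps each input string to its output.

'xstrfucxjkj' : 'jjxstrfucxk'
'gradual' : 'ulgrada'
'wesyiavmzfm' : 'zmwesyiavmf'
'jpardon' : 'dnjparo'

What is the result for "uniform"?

omunifr

Looking at the pairs, the operation is to move the last 2 characters to the front (rotate right by 2), then swap the first and last characters.
Starting from "uniform": after the first operation, "rmunifo"; after the second, "omunifr".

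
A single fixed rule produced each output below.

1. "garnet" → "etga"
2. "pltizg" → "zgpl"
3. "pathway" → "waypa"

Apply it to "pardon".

The transformation: move the first 2 characters to the end (rotate left by 2), then delete the first 2 characters.
Starting from "pardon": after the first operation, "rdonpa"; after the second, "onpa".

onpa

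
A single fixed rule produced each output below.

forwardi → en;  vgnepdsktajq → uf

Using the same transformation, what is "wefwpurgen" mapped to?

vd

Rule — shift every letter 1 place backward in the alphabet (wrapping around), then keep only the first 2 characters.
"wefwpurgen" → "vdevotqfdm" → "vd".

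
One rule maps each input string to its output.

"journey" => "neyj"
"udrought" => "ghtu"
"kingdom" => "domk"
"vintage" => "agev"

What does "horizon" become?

Rule — move the first character to the end, then keep only the last 4 characters.
Applying both steps to "horizon": "orizonh", then "zonh".

zonh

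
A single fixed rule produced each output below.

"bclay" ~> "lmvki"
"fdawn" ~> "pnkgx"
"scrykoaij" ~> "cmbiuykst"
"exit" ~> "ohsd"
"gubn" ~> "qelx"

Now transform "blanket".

lvkxuod

The rule is to shift every letter 10 places forward in the alphabet (wrapping around).
On "blanket" that produces "lvkxuod".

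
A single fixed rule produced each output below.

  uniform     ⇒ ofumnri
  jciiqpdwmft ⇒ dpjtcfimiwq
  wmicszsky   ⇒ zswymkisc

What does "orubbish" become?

bbohrsui

In each case the input is transformed by: take characters alternately from the front and the back (1st, last, 2nd, 2nd-last, ...), then move the last 2 characters to the front (rotate right by 2).
Applying both steps to "orubbish": "ohrsuibb", then "bbohrsui".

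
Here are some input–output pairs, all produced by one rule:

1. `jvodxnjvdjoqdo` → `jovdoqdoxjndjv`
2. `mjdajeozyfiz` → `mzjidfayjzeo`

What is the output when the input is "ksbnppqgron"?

In each case the input is transformed by: take characters alternately from the front and the back (1st, last, 2nd, 2nd-last, ...).
Applying that to "ksbnppqgron" gives "knsobrngpqp".

knsobrngpqp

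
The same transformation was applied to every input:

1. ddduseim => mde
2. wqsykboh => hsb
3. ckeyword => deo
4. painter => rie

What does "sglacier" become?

rli

The transformation: move the last character to the front, then keep one character in every 3, starting at position 1 (positions 1st, 4th, 7th, ...).
Working it through for "sglacier": intermediate "rsglacie", final "rli".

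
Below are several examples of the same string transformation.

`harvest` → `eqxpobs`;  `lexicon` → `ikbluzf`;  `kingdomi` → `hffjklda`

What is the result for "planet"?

Looking at the pairs, the operation is to shift every letter 3 places backward in the alphabet (wrapping around), then take characters alternately from the front and the back (1st, last, 2nd, 2nd-last, ...).
So "planet" becomes "mqibxk".

mqibxk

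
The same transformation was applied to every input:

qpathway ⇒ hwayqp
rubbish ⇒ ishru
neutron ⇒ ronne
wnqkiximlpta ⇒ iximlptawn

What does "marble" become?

The transformation: move the first 2 characters to the end (rotate left by 2), then delete the first 2 characters.
"marble" → "rblema" → "lema".

lema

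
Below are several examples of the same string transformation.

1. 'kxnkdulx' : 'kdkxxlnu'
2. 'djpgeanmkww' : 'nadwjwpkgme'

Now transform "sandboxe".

The pattern: take characters alternately from the front and the back (1st, last, 2nd, 2nd-last, ...), then move the last 2 characters to the front (rotate right by 2).
Working it through for "sandboxe": intermediate "seaxnodb", final "dbseaxno".

dbseaxno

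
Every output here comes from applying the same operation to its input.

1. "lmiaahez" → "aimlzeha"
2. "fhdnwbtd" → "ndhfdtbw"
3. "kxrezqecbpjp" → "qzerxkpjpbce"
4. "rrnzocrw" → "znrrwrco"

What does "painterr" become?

What's happening: reverse the string, then swap the front and back halves of the string.
On "painterr": the first step gives "rretniap", and the second then gives "niaprret".

niaprret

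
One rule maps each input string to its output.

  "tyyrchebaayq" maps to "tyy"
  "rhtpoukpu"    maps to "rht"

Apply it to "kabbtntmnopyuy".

The transformation: keep only the first 3 characters.
Doing the same to "kabbtntmnopyuy": "kab".

kab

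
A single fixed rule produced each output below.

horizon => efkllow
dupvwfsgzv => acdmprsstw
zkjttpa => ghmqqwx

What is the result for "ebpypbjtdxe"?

abbgmmquvyy

Each output is the input with this applied: shift every letter 3 places backward in the alphabet (wrapping around), then sort the characters into alphabetical order.
On "ebpypbjtdxe": the first step gives "bymvmygqaub", and the second then gives "abbgmmquvyy".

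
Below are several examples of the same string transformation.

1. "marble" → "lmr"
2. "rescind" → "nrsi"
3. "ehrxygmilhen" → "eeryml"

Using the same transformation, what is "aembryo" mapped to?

Rule — move the last 2 characters to the front (rotate right by 2), then keep every other character starting from the first (positions 1st, 3rd, 5th, ...).
For "aembryo", step one produces "yoaembr"; step two turns that into "yamr".

yamr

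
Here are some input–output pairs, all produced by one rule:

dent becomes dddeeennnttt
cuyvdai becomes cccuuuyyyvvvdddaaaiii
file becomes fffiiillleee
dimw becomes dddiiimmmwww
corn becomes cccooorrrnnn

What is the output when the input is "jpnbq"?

The transformation: repeat every character 3 times.
Applying that to "jpnbq" gives "jjjpppnnnbbbqqq".

jjjpppnnnbbbqqq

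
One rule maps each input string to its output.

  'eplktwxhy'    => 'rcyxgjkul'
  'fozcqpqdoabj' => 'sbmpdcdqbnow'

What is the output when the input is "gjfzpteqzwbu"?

twsmcgrdmjoh

In each case the input is transformed by: shift every letter 13 places forward in the alphabet (wrapping around) — i.e. ROT13.
For "gjfzpteqzwbu" the result is "twsmcgrdmjoh".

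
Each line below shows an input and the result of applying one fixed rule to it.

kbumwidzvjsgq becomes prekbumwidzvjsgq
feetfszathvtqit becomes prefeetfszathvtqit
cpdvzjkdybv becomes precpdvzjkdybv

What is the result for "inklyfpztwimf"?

preinklyfpztwimf

Each output is the input with this applied: prepend "pre".
Doing the same to "inklyfpztwimf": "preinklyfpztwimf".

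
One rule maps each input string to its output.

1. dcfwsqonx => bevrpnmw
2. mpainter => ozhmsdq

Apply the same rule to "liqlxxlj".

hpkwwki

The rule is to shift every letter 1 place backward in the alphabet (wrapping around), then delete the first character.
"liqlxxlj" → "khpkwwki" → "hpkwwki".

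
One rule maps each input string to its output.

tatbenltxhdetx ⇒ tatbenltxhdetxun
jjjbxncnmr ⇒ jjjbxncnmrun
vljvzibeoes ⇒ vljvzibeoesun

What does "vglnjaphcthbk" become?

The transformation: append "un".
For "vglnjaphcthbk" the result is "vglnjaphcthbkun".

vglnjaphcthbkun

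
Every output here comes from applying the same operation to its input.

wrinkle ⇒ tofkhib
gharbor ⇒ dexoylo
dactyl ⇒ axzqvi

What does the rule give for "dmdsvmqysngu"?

Each output is the input with this applied: shift every letter 3 places backward in the alphabet (wrapping around).
Doing the same to "dmdsvmqysngu": "ajapsjnvpkdr".

ajapsjnvpkdr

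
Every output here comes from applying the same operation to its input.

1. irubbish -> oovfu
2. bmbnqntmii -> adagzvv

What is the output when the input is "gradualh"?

In each case the input is transformed by: shift every letter 13 places forward in the alphabet (wrapping around) — i.e. ROT13, then delete the first 3 characters.
On "gradualh": the first step gives "tenqhnyu", and the second then gives "qhnyu".

qhnyu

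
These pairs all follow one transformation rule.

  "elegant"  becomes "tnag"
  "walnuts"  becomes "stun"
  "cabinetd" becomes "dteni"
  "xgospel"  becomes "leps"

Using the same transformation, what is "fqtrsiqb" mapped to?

Each output is the input with this applied: reverse the string, then delete the last 3 characters.
Starting from "fqtrsiqb": after the first operation, "bqisrtqf"; after the second, "bqisr".

bqisr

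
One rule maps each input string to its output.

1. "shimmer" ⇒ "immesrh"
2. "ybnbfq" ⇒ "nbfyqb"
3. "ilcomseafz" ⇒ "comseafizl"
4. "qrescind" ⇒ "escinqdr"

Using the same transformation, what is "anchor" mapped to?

In each case the input is transformed by: swap the first and last characters, then move the first 2 characters to the end (rotate left by 2).
Applying both steps to "anchor": "rnchoa", then "choarn".

choarn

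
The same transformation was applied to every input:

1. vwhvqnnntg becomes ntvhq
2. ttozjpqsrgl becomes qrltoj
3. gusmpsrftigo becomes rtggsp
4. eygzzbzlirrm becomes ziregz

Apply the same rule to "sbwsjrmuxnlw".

The pattern: keep every other character starting from the first (positions 1st, 3rd, 5th, ...), then move the first 3 characters to the end (rotate left by 3).
For "sbwsjrmuxnlw" the result is "mxlswj".

mxlswj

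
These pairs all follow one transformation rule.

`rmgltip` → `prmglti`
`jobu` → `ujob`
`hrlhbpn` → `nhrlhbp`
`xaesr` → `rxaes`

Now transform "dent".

Rule — move the last character to the front.
On "dent" that produces "tden".

tden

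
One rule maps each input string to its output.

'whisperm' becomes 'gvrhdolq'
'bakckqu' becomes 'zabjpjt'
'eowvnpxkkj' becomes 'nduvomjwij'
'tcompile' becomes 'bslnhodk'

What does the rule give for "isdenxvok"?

In each case the input is transformed by: swap each adjacent pair of characters (1↔2, 3↔4, ...), then shift every letter 1 place backward in the alphabet (wrapping around).
On "isdenxvok": the first step gives "siedxnovk", and the second then gives "rhdcwmnuj".

rhdcwmnuj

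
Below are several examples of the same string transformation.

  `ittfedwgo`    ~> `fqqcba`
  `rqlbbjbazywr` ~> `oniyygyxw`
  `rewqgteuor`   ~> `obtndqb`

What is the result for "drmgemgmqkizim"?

aojdbjdjnhf

The transformation: shift every letter 3 places backward in the alphabet (wrapping around), then delete the last 3 characters.
"drmgemgmqkizim" → "aojdbjdjnhfwfj" → "aojdbjdjnhf".
(Check on "rqlbbjbazywr": → "oniyygyxwvto" → "oniyygyxw" ✓)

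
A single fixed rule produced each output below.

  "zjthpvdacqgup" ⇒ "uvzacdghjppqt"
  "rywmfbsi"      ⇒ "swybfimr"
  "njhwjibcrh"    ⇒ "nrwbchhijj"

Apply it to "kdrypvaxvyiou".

Each output is the input with this applied: sort the characters into alphabetical order, then move the last 3 characters to the front (rotate right by 3).
For "kdrypvaxvyiou" the result is "xyyadikopruvv".
(Check on "rywmfbsi": → "bfimrswy" → "swybfimr" ✓)

xyyadikopruvv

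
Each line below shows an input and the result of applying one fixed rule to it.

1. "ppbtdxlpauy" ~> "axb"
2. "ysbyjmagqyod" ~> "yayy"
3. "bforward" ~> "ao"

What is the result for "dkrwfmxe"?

mr

Looking at the pairs, the operation is to reverse the string, then keep one character in every 3, starting at position 3 (positions 3rd, 6th, 9th, ...).
Applying both steps to "dkrwfmxe": "exmfwrkd", then "mr".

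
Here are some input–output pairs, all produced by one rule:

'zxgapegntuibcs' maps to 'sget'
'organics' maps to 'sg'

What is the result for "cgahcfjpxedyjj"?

Looking at the pairs, the operation is to move the last 3 characters to the front (rotate right by 3), then keep one character in every 3, starting at position 3 (positions 3rd, 6th, 9th, ...).
Doing the same to "cgahcfjpxedyjj": "jafx".

jafx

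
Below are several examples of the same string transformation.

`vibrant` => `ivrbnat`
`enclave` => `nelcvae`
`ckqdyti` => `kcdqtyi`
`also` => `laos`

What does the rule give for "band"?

The transformation: swap each adjacent pair of characters (1↔2, 3↔4, ...).
Applying that to "band" gives "abdn".

abdn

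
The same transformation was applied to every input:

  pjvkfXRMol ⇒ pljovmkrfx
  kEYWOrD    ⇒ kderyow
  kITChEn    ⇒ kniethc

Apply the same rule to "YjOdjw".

In each case the input is transformed by: take characters alternately from the front and the back (1st, last, 2nd, 2nd-last, ...), then convert every letter to lowercase.
"YjOdjw" → "YwjjOd" → "ywjjod".

ywjjod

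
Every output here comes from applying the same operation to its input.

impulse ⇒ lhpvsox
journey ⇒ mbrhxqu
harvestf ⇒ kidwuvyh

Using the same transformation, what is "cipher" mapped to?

fulhsk

The transformation: take characters alternately from the front and the back (1st, last, 2nd, 2nd-last, ...), then shift every letter 3 places forward in the alphabet (wrapping around).
"cipher" → "crieph" → "fulhsk".
(Check on "journey": → "jyoeunr" → "mbrhxqu" ✓)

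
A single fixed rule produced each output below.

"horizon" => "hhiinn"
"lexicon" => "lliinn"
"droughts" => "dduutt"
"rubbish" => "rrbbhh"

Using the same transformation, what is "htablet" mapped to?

The pattern: keep one character in every 3, starting at position 1 (positions 1st, 4th, 7th, ...), then double every character.
For "htablet", step one produces "hbt"; step two turns that into "hhbbtt".
(Check on "rubbish": → "rbh" → "rrbbhh" ✓)

hhbbtt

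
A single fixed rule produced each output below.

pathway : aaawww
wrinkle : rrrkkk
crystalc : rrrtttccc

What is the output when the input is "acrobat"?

Rule — keep one character in every 3, starting at position 2 (positions 2nd, 5th, 8th, ...), then repeat every character 3 times.
Applying both steps to "acrobat": "cb", then "cccbbb".

cccbbb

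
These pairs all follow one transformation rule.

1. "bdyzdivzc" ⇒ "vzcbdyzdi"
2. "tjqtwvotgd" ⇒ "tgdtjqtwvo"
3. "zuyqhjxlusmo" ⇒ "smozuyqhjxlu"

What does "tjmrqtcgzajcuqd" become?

What's happening: move the last 3 characters to the front (rotate right by 3).
"tjmrqtcgzajcuqd" → "uqdtjmrqtcgzajc".

uqdtjmrqtcgzajc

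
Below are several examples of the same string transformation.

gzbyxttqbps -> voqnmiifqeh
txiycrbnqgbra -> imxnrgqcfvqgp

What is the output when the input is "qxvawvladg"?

fmkplkapsv

The pattern: shift every letter 11 places backward in the alphabet (wrapping around).
On "qxvawvladg" that produces "fmkplkapsv".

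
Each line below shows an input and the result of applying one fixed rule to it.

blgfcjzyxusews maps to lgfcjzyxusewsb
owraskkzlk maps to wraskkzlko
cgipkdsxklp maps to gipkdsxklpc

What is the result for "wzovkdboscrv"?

zovkdboscrvw

Rule — move the first character to the end.
On "wzovkdboscrv" that produces "zovkdboscrvw".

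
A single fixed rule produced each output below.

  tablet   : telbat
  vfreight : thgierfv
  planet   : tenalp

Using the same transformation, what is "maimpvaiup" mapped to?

puiavpmiam

Rule — reverse the string.
For "maimpvaiup" the result is "puiavpmiam".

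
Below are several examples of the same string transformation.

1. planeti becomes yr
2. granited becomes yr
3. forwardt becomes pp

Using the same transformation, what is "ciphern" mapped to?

The transformation: shift every letter 2 places backward in the alphabet (wrapping around), then keep one character in every 3, starting at position 3 (positions 3rd, 6th, 9th, ...).
"ciphern" → "agnfcpl" → "np".

np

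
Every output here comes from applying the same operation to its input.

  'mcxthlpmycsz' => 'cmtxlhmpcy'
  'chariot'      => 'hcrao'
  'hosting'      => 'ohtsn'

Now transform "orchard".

Rule — swap each adjacent pair of characters (1↔2, 3↔4, ...), then delete the last 2 characters.
On "orchard" that produces "rohcr".
(Check on "hosting": → "ohtsnig" → "ohtsn" ✓)

rohcr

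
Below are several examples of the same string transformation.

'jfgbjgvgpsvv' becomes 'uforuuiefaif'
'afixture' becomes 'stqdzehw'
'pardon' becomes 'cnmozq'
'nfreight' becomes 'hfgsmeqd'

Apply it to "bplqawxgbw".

Rule — shift every letter 1 place backward in the alphabet (wrapping around), then swap the front and back halves of the string.
Applying both steps to "bplqawxgbw": "aokpzvwfav", then "vwfavaokpz".

vwfavaokpz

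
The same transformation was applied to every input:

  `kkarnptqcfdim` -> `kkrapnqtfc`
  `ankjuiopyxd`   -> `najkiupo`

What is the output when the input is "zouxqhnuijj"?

ozxuhqun

The rule is to swap each adjacent pair of characters (1↔2, 3↔4, ...), then delete the last 3 characters.
Working it through for "zouxqhnuijj": intermediate "ozxuhqunjij", final "ozxuhqun".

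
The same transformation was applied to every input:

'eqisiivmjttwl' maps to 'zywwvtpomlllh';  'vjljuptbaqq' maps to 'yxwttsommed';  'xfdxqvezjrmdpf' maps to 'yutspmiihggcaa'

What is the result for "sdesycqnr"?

The transformation: shift every letter 3 places forward in the alphabet (wrapping around), then sort the characters into reverse alphabetical order.
Applying both steps to "sdesycqnr": "vghvbftqu", then "vvutqhgfb".
(Check on "xfdxqvezjrmdpf": → "aigatyhcmupgsi" → "yutspmiihggcaa" ✓)

vvutqhgfb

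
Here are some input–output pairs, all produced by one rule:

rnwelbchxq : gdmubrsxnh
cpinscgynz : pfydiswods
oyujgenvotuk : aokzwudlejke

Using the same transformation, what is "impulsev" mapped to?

Rule — swap the first and last characters, then shift every letter 10 places backward in the alphabet (wrapping around).
Applying both steps to "impulsev": "vmpulsei", then "lcfkbiuy".

lcfkbiuy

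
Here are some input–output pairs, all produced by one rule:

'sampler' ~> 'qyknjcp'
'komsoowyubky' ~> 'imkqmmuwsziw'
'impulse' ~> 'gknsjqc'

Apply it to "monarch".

kmlypaf

The pattern: shift every letter 2 places backward in the alphabet (wrapping around).
For "monarch" the result is "kmlypaf".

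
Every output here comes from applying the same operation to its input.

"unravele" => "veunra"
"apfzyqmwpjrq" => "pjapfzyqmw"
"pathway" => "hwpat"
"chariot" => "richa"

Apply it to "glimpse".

What's happening: delete the last 2 characters, then move the last 2 characters to the front (rotate right by 2).
"glimpse" → "glimp" → "mpgli".
(Check on "unravele": → "unrave" → "veunra" ✓)

mpgli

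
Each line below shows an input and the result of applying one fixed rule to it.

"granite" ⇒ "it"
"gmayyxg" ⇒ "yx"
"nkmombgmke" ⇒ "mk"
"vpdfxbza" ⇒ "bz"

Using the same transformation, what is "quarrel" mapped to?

re

In each case the input is transformed by: move the last character to the front, then keep only the last 2 characters.
On "quarrel": the first step gives "lquarre", and the second then gives "re".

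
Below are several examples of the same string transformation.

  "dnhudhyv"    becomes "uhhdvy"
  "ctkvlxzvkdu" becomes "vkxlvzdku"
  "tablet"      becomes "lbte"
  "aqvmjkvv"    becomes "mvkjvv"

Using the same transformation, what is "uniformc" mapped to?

The rule is to swap each adjacent pair of characters (1↔2, 3↔4, ...), then delete the first 2 characters.
So "uniformc" becomes "firocm".
(Check on "tablet": → "atlbte" → "lbte" ✓)

firocm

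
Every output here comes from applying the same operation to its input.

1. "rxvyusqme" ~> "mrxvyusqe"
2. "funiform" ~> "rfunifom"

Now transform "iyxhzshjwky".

kiyxhzshjwy

Rule — move the last character to the front, then swap the first and last characters.
For "iyxhzshjwky", step one produces "yiyxhzshjwk"; step two turns that into "kiyxhzshjwy".
(Check on "funiform": → "mfunifor" → "rfunifom" ✓)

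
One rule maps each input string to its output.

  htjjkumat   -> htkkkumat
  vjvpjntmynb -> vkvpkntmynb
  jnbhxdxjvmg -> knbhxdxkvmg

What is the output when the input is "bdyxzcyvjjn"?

bdyxzcyvkkn

Looking at the pairs, the operation is to replace every "j" with "k".
Doing the same to "bdyxzcyvjjn": "bdyxzcyvkkn".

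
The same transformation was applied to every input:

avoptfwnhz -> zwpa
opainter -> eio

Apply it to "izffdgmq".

The rule is to keep one character in every 3, starting at position 1 (positions 1st, 4th, 7th, ...), then reverse the string.
Applying that to "izffdgmq" gives "mfi".

mfi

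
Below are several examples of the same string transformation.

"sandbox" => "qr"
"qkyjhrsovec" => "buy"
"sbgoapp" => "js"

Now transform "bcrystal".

uw

The transformation: shift every letter 3 places forward in the alphabet (wrapping around), then keep one character in every 3, starting at position 3 (positions 3rd, 6th, 9th, ...).
Working it through for "bcrystal": intermediate "efubvwdo", final "uw".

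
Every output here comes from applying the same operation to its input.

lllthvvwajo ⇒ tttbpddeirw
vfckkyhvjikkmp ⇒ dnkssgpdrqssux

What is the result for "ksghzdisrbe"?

saophlqazjm

Rule — shift every letter 8 places forward in the alphabet (wrapping around).
On "ksghzdisrbe" that produces "saophlqazjm".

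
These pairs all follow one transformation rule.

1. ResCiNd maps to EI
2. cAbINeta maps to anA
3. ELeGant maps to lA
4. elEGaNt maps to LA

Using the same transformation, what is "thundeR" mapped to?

HD

The pattern: flip the case of every letter, then keep one character in every 3, starting at position 2 (positions 2nd, 5th, 8th, ...).
On "thundeR": the first step gives "THUNDEr", and the second then gives "HD".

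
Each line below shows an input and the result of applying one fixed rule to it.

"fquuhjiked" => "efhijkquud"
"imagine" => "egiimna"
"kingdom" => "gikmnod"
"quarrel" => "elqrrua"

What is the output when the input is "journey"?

jnoruye

The pattern: sort the characters into alphabetical order, then move the first character to the end.
For "journey", step one produces "ejnoruy"; step two turns that into "jnoruye".
(Check on "kingdom": → "dgikmno" → "gikmnod" ✓)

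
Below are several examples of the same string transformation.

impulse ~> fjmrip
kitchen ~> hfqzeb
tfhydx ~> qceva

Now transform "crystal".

zovpqx

In each case the input is transformed by: delete the last character, then shift every letter 3 places backward in the alphabet (wrapping around).
"crystal" → "zovpqx".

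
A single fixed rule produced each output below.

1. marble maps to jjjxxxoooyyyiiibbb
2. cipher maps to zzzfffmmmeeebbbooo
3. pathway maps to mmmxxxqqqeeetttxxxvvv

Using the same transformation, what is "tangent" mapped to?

What's happening: shift every letter 3 places backward in the alphabet (wrapping around), then repeat every character 3 times.
For "tangent", step one produces "qxkdbkq"; step two turns that into "qqqxxxkkkdddbbbkkkqqq".

qqqxxxkkkdddbbbkkkqqq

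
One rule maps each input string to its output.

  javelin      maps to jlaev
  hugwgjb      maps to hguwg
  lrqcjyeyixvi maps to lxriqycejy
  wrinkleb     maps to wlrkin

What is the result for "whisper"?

The pattern: delete the last 2 characters, then take characters alternately from the front and the back (1st, last, 2nd, 2nd-last, ...).
"whisper" → "whisp" → "wphsi".

wphsi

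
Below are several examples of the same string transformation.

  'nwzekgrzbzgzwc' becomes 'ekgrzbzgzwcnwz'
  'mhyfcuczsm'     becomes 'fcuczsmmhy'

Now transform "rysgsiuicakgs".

In each case the input is transformed by: move the first 3 characters to the end (rotate left by 3).
So "rysgsiuicakgs" becomes "gsiuicakgsrys".

gsiuicakgsrys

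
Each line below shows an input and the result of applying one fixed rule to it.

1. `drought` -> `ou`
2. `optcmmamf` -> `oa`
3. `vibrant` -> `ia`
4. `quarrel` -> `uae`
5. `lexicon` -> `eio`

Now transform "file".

The pattern: keep only the vowels.
So "file" becomes "ie".

ie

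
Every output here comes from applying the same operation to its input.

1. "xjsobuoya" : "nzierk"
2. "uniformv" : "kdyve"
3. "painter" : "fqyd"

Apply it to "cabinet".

In each case the input is transformed by: delete the last 3 characters, then shift every letter 10 places backward in the alphabet (wrapping around).
On "cabinet": the first step gives "cabi", and the second then gives "sqry".

sqry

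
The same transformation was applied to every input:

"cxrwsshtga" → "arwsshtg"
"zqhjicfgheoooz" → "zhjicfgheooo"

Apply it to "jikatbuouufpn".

nkatbuouufp

The transformation: delete the first 2 characters, then move the last character to the front.
On "jikatbuouufpn": the first step gives "katbuouufpn", and the second then gives "nkatbuouufp".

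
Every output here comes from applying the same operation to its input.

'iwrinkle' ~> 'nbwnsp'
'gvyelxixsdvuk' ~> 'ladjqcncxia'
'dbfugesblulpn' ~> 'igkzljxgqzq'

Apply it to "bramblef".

The pattern: delete the last 2 characters, then shift every letter 5 places forward in the alphabet (wrapping around).
Working it through for "bramblef": intermediate "brambl", final "gwfrgq".

gwfrgq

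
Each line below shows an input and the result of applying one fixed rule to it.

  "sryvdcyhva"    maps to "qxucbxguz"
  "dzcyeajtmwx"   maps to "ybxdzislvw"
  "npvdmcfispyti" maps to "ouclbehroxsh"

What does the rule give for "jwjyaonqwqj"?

Each output is the input with this applied: shift every letter 1 place backward in the alphabet (wrapping around), then delete the first character.
Working it through for "jwjyaonqwqj": intermediate "ivixznmpvpi", final "vixznmpvpi".

vixznmpvpi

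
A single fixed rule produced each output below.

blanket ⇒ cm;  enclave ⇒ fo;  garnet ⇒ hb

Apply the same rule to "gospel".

hp

The transformation: shift every letter 1 place forward in the alphabet (wrapping around), then keep only the first 2 characters.
For "gospel", step one produces "hptqfm"; step two turns that into "hp".
(Check on "blanket": → "cmbolfu" → "cm" ✓)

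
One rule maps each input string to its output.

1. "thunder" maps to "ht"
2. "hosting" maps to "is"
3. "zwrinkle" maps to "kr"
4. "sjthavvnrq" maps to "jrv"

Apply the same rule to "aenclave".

cl

What's happening: sort the characters into alphabetical order, then keep one character in every 3, starting at position 3 (positions 3rd, 6th, 9th, ...).
So "aenclave" becomes "cl".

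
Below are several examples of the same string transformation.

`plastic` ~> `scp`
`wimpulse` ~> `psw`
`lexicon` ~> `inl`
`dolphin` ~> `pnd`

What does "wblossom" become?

In each case the input is transformed by: keep one character in every 3, starting at position 1 (positions 1st, 4th, 7th, ...), then move the first character to the end.
Working it through for "wblossom": intermediate "woo", final "oow".

oow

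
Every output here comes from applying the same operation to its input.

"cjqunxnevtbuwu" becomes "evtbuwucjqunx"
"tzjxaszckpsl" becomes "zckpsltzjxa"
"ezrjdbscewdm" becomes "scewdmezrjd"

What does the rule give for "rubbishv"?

Looking at the pairs, the operation is to swap the front and back halves of the string, then delete the last character.
For "rubbishv", step one produces "ishvrubb"; step two turns that into "ishvrub".

ishvrub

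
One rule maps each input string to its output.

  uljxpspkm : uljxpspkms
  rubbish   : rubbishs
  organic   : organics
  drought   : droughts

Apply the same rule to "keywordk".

Each output is the input with this applied: append "s".
Doing the same to "keywordk": "keywordks".

keywordks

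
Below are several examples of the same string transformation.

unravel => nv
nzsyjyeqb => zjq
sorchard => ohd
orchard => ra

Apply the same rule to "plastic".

lt

The rule is to keep one character in every 3, starting at position 2 (positions 2nd, 5th, 8th, ...).
For "plastic" the result is "lt".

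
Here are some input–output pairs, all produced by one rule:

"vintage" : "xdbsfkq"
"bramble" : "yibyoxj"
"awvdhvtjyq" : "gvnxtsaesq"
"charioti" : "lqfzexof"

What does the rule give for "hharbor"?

The rule is to shift every letter 3 places backward in the alphabet (wrapping around), then move the last 3 characters to the front (rotate right by 3).
Doing the same to "hharbor": "yloeexo".

yloeexo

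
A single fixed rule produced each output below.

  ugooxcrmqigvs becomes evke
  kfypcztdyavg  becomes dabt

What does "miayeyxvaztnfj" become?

The rule is to shift every letter 2 places backward in the alphabet (wrapping around), then keep one character in every 3, starting at position 2 (positions 2nd, 5th, 8th, ...).
Starting from "miayeyxvaztnfj": after the first operation, "kgywcwvtyxrldh"; after the second, "gctrh".

gctrh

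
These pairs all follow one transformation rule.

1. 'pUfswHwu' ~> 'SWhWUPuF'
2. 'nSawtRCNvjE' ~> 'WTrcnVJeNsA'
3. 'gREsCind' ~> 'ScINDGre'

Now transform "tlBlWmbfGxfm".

LwMBFgXFMTLb

Looking at the pairs, the operation is to move the first 3 characters to the end (rotate left by 3), then flip the case of every letter.
Working it through for "tlBlWmbfGxfm": intermediate "lWmbfGxfmtlB", final "LwMBFgXFMTLb".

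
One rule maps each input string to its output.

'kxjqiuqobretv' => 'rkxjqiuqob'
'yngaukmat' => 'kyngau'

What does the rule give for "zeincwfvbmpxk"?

mzeincwfvb

In each case the input is transformed by: delete the last 3 characters, then move the last character to the front.
Working it through for "zeincwfvbmpxk": intermediate "zeincwfvbm", final "mzeincwfvb".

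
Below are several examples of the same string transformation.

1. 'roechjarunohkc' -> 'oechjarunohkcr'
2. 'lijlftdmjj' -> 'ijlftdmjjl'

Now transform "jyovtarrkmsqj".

yovtarrkmsqjj

Rule — move the first character to the end.
On "jyovtarrkmsqj" that produces "yovtarrkmsqjj".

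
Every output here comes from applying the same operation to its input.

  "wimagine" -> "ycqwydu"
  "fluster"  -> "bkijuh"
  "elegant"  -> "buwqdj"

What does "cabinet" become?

The rule is to delete the first character, then shift every letter 10 places backward in the alphabet (wrapping around).
Applying both steps to "cabinet": "abinet", then "qryduj".

qryduj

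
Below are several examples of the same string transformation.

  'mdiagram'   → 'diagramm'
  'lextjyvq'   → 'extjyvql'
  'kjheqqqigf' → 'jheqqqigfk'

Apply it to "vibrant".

The transformation: move the first character to the end.
"vibrant" → "ibrantv".

ibrantv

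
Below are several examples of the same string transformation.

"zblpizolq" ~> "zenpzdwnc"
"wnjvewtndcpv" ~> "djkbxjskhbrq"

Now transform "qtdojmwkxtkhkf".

ytehrcxakylhyv

Rule — shift every letter 12 places backward in the alphabet (wrapping around), then move the last 2 characters to the front (rotate right by 2).
For "qtdojmwkxtkhkf" the result is "ytehrcxakylhyv".
(Check on "wnjvewtndcpv": → "kbxjskhbrqdj" → "djkbxjskhbrq" ✓)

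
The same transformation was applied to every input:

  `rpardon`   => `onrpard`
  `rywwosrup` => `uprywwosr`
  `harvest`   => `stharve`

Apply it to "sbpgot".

otsbpg

Looking at the pairs, the operation is to move the last 2 characters to the front (rotate right by 2).
So "sbpgot" becomes "otsbpg".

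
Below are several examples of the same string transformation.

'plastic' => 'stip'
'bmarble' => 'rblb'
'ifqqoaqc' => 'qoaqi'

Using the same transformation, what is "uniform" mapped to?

What's happening: swap the first and last characters, then delete the first 3 characters.
"uniform" → "mniforu" → "foru".

foru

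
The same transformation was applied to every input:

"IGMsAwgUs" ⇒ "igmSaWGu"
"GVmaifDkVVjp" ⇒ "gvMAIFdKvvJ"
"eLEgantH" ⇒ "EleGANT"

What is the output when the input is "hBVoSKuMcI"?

HbvOskUmC

Rule — flip the case of every letter, then delete the last character.
Working it through for "hBVoSKuMcI": intermediate "HbvOskUmCi", final "HbvOskUmC".
(Check on "IGMsAwgUs": → "igmSaWGuS" → "igmSaWGu" ✓)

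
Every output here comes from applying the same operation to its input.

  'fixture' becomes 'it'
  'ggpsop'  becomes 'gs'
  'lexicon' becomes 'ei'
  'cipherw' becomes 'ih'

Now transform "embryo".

mr

The transformation: keep every other character starting from the second (positions 2nd, 4th, 6th, ...), then delete the last character.
Applying both steps to "embryo": "mro", then "mr".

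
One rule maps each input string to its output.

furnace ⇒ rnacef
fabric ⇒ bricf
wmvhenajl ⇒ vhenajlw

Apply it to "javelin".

Each output is the input with this applied: move the first character to the end, then delete the first character.
For "javelin", step one produces "avelinj"; step two turns that into "velinj".

velinj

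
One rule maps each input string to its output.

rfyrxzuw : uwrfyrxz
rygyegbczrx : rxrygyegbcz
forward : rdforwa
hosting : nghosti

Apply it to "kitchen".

The pattern: move the last 2 characters to the front (rotate right by 2).
"kitchen" → "enkitch".

enkitch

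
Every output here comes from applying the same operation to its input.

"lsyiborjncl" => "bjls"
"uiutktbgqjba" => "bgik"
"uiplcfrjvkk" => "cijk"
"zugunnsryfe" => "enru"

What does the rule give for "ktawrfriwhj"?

ijrt

Rule — keep one character in every 3, starting at position 2 (positions 2nd, 5th, 8th, ...), then sort the characters into alphabetical order.
Applying both steps to "ktawrfriwhj": "trij", then "ijrt".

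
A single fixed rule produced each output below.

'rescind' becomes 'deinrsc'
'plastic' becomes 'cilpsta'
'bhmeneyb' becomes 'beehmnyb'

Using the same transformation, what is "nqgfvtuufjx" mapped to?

The rule is to sort the characters into alphabetical order, then move the first character to the end.
Applying both steps to "nqgfvtuufjx": "ffgjnqtuuvx", then "fgjnqtuuvxf".

fgjnqtuuvxf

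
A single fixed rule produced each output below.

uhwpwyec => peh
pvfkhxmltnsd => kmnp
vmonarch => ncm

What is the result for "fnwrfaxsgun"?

Each output is the input with this applied: move the first 2 characters to the end (rotate left by 2), then keep one character in every 3, starting at position 2 (positions 2nd, 5th, 8th, ...).
Applying both steps to "fnwrfaxsgun": "wrfaxsgunfn", then "rxun".

rxun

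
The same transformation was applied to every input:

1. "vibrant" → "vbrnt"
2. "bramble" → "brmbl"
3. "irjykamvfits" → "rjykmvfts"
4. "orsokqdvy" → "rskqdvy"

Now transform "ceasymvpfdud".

csymvpfdd

Rule — remove every vowel.
"ceasymvpfdud" → "csymvpfdd".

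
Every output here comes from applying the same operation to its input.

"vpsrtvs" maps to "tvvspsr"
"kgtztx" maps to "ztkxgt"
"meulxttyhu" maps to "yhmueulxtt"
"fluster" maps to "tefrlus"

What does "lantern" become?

erlnant

Each output is the input with this applied: swap the first and last characters, then move the last 3 characters to the front (rotate right by 3).
On "lantern": the first step gives "nanterl", and the second then gives "erlnant".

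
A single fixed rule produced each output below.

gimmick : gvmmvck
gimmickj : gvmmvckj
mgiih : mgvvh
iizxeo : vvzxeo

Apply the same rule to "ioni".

Each output is the input with this applied: replace every "i" with "v".
"ioni" → "vonv".

vonv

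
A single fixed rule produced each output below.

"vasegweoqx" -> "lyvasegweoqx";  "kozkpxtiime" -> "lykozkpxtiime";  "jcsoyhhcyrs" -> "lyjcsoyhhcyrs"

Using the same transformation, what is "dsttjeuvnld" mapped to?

lydsttjeuvnld

In each case the input is transformed by: prepend "ly".
On "dsttjeuvnld" that produces "lydsttjeuvnld".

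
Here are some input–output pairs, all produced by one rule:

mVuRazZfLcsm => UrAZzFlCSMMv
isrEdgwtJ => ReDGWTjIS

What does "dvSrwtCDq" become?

sRWTcdQDV

What's happening: flip the case of every letter, then move the first 2 characters to the end (rotate left by 2).
On "dvSrwtCDq": the first step gives "DVsRWTcdQ", and the second then gives "sRWTcdQDV".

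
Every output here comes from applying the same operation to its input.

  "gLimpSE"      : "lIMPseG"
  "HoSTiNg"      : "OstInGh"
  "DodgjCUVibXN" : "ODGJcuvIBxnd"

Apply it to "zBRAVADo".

The rule is to move the first character to the end, then flip the case of every letter.
"zBRAVADo" → "bravadOZ".

bravadOZ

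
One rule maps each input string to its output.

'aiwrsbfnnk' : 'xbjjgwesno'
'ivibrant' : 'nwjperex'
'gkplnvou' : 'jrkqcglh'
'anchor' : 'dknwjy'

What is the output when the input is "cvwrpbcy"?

Each output is the input with this applied: swap the front and back halves of the string, then shift every letter 4 places backward in the alphabet (wrapping around).
On "cvwrpbcy" that produces "lxyuyrsn".

lxyuyrsn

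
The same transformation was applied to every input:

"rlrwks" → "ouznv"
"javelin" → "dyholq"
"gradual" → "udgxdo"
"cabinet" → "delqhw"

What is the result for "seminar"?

The pattern: shift every letter 3 places forward in the alphabet (wrapping around), then delete the first character.
Doing the same to "seminar": "hplqdu".

hplqdu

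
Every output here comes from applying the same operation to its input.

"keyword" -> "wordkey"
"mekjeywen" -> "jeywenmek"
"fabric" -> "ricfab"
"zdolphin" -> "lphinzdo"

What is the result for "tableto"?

Looking at the pairs, the operation is to move the first 3 characters to the end (rotate left by 3).
"tableto" → "letotab".

letotab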